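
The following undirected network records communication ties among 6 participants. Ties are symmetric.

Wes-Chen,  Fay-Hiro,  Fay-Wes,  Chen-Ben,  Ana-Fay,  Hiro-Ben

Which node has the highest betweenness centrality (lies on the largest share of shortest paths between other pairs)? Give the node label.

Fay

Unnormalized betweenness of each node: Ana:0, Ben:1, Chen:1, Fay:5, Hiro:2, Wes:2.
Fay has the largest value, 5, making it the main broker — the node through which the most shortest paths run.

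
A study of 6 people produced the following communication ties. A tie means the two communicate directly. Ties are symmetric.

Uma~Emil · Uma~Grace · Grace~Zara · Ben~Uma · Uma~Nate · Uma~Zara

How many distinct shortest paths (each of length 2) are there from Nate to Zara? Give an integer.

1

The shortest distance is 2, and the only length-2 path is Nate–Uma–Zara. So there is exactly 1 shortest path.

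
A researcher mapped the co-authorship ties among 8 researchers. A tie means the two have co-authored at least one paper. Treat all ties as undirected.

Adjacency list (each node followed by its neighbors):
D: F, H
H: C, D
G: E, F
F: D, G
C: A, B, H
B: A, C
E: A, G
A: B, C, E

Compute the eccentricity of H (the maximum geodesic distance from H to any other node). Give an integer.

Distances from H: A:2, B:2, C:1, D:1, E:3, F:2, G:3.
The largest is 3 (to G and E), so the eccentricity of H is 3.

3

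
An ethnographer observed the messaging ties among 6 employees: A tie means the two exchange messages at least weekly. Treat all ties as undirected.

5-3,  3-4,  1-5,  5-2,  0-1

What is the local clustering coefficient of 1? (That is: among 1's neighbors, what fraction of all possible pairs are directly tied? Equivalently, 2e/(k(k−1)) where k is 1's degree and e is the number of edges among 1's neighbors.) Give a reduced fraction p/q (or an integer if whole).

1's neighbors: 0 and 5 (k = 2).
Possible neighbor pairs: C(2,2) = 1. Edges among them: none → e = 0.
Clustering(1) = 0/1.

0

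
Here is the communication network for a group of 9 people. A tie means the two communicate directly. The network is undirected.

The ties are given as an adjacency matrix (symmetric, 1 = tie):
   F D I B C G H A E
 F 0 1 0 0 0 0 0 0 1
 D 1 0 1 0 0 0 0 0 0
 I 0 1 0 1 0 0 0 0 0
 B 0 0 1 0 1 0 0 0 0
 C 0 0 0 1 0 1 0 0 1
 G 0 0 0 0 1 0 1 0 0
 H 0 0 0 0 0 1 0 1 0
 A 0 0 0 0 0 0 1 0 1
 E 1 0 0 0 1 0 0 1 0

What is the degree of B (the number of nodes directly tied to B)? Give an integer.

B is directly tied to C and I. That is 2 neighbors, so the degree of B is 2.

2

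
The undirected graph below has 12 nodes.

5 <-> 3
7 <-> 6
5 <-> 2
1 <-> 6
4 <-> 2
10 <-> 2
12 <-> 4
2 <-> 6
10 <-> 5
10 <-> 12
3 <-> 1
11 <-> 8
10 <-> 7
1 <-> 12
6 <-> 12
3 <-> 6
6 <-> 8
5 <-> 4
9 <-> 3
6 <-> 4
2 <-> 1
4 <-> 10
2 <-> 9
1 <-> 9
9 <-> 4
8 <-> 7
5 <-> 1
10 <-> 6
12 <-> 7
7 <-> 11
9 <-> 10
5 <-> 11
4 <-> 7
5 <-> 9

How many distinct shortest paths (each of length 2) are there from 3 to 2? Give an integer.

The shortest distance is 2. The length-2 paths are: 3–5–2; 3–6–2; 3–1–2; 3–9–2.
That gives 4 distinct shortest paths.

4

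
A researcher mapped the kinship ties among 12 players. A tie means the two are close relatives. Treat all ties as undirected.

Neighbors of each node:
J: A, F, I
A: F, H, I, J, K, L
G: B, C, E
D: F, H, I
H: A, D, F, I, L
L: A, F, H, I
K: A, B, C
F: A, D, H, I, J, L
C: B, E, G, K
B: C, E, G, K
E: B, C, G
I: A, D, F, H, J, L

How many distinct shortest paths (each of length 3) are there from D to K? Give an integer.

The shortest distance is 3. The length-3 paths are: D–F–A–K; D–H–A–K; D–I–A–K.
That gives 3 distinct shortest paths.

3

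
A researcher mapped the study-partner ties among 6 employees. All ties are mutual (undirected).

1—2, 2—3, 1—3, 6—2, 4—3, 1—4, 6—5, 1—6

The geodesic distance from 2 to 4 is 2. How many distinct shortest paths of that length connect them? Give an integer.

2

The shortest distance is 2. The length-2 paths are: 2–1–4; 2–3–4.
That gives 2 distinct shortest paths.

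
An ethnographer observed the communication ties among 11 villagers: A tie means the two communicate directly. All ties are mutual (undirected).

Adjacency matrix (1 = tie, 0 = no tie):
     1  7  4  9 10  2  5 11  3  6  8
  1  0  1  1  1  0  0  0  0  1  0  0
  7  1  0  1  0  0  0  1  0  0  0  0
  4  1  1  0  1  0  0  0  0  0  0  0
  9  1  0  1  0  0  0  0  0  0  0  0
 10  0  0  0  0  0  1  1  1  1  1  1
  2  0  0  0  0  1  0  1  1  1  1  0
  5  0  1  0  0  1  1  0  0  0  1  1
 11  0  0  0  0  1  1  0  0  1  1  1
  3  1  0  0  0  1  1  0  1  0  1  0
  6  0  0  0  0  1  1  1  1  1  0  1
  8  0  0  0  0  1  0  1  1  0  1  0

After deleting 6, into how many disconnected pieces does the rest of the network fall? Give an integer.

1

6's neighbors (2, 3, 5, 8, 10, and 11) remain reachable from one another through other ties, so the rest of the network stays in one piece.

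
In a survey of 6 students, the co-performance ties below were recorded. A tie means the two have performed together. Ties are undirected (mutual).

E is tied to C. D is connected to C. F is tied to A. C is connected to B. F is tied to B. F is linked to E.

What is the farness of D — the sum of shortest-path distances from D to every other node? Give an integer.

12

Distances from D: A:4, B:2, C:1, E:2, F:3.
Sum = 4 + 2 + 1 + 2 + 3 = 12.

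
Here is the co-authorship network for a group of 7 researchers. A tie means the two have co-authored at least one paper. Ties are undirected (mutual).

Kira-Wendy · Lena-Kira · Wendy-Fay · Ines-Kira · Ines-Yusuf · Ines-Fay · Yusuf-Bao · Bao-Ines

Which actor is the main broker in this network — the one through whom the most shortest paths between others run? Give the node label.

Unnormalized betweenness of each node: Bao:0, Fay:3/2, Ines:9, Kira:13/2, Lena:0, Wendy:1, Yusuf:0.
Ines has the largest value, 9, making it the main broker — the node through which the most shortest paths run.

Ines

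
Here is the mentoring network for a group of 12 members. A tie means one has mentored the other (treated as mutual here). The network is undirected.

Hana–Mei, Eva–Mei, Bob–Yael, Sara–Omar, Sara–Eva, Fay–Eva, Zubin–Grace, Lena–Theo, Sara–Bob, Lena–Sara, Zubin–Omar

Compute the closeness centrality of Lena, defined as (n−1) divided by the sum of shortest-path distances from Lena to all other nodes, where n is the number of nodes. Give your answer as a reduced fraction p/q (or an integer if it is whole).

Distances from Lena: Bob:2, Eva:2, Fay:3, Grace:4, Hana:4, Mei:3, Omar:2, Sara:1, Theo:1, Yael:3, Zubin:3. Sum = 28.
n = 12, so closeness = 11/28.

11/28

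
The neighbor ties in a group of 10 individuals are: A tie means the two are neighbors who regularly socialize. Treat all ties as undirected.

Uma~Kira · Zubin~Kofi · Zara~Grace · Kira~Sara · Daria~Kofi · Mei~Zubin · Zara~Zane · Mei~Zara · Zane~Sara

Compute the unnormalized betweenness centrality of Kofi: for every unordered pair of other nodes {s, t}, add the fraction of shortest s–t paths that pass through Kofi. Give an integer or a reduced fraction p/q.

8

Pairs whose geodesics pass through Kofi — Kira–Daria: 1; Mei–Daria: 1; Daria–Grace: 1; Daria–Sara: 1; Daria–Zane: 1; Daria–Uma: 1; Daria–Zubin: 1; Daria–Zara: 1.
All other pairs contribute 0.
Summing the contributions gives betweenness(Kofi) = 8.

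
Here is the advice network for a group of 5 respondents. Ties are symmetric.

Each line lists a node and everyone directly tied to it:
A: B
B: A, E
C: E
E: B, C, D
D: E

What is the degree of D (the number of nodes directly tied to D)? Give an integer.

D is directly tied to E. That is 1 neighbor, so the degree of D is 1.

1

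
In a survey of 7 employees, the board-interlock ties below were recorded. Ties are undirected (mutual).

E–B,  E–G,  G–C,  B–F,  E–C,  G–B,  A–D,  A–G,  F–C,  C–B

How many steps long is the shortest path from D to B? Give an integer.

One shortest route is D – A – G – B, which uses 3 edges, and at distance 2 from D we only reach {G}, which does not include B. So d(D,B) = 3.

3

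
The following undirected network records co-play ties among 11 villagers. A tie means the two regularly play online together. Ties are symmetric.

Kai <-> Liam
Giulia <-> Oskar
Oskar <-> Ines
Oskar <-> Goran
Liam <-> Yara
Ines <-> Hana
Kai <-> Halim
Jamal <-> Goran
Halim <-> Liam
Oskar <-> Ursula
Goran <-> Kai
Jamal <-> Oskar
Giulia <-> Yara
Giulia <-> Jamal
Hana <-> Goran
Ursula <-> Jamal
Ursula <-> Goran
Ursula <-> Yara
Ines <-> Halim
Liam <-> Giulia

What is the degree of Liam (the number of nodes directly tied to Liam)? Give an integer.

4

Liam is directly tied to Giulia, Halim, Kai, and Yara. That is 4 neighbors, so the degree of Liam is 4.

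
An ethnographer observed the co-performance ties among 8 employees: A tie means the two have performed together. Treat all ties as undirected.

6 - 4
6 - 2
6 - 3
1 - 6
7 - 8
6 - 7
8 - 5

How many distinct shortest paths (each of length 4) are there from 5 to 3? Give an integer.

1

The shortest distance is 4, and the only length-4 path is 5–8–7–6–3. So there is exactly 1 shortest path.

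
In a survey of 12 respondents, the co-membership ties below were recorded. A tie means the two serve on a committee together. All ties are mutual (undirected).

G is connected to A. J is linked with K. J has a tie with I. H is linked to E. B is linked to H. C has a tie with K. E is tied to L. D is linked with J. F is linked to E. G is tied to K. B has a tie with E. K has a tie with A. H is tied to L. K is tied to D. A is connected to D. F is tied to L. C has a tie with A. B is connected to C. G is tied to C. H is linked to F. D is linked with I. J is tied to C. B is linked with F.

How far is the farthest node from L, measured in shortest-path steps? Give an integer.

Distances from L: A:4, B:2, C:3, D:5, E:1, F:1, G:4, H:1, I:5, J:4, K:4.
The largest is 5 (to D and I), so the eccentricity of L is 5.

5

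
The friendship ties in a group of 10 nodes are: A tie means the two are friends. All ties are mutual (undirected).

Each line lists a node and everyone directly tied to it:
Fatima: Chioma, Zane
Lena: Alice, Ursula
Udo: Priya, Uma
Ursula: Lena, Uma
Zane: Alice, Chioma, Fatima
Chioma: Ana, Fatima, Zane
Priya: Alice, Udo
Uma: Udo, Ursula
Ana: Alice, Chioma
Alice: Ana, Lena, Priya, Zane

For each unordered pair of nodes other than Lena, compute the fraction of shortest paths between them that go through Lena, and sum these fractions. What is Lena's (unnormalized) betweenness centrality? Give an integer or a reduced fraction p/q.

8

Pairs whose geodesics pass through Lena — Alice–Uma: 1/2; Alice–Ursula: 1; Priya–Ursula: 1/2; Fatima–Uma: 1/2; Fatima–Ursula: 1; Chioma–Uma: 2/4; Chioma–Ursula: 2/2; Zane–Uma: 1/2; Zane–Ursula: 1; Uma–Ana: 1/2; Ursula–Ana: 1.
All other pairs contribute 0.
Summing the contributions gives betweenness(Lena) = 8.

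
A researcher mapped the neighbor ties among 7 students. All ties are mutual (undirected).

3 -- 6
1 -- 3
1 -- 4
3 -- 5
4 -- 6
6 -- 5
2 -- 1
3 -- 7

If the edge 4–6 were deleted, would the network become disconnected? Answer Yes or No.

No

Even without that edge, 4 still reaches 6 via 4 – 1 – 3 – 6, so the network stays connected. Not a bridge.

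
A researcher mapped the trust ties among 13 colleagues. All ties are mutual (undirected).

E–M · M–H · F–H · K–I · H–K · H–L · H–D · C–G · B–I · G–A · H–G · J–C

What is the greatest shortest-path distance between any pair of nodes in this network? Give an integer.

6

Eccentricity of each node (its greatest distance to any other): A:5, B:6, C:5, D:4, E:5, F:4, G:4, H:3, I:5, J:6, K:4, L:4, M:4.
The maximum eccentricity is 6, realized for instance by the pair B–J via B – I – K – H – G – C – J. So the diameter is 6.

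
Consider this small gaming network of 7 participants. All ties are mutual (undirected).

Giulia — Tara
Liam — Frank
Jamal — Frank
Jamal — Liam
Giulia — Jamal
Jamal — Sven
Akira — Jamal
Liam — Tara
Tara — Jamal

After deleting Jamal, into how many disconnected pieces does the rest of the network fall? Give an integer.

Without Jamal, the remaining ties split the others into: {Frank, Giulia, Liam, Tara}; {Akira}; {Sven}.
That's 3 separate components.

3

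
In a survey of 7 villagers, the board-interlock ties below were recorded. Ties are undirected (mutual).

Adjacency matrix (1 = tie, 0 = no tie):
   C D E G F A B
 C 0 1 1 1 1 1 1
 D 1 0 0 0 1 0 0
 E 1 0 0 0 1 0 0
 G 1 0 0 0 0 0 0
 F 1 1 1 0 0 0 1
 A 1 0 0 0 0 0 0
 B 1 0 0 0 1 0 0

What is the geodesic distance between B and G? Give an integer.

2

One shortest route is B – C – G, which uses 2 edges, and B and G are not directly tied, so nothing shorter exists. So d(B,G) = 2.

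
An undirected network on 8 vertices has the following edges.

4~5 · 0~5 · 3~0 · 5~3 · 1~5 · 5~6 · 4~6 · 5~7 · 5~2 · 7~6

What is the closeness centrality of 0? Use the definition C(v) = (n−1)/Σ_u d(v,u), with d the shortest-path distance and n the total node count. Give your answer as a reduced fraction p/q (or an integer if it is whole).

7/12

Distances from 0: 1:2, 2:2, 3:1, 4:2, 5:1, 6:2, 7:2. Sum = 12.
n = 8, so closeness = 7/12.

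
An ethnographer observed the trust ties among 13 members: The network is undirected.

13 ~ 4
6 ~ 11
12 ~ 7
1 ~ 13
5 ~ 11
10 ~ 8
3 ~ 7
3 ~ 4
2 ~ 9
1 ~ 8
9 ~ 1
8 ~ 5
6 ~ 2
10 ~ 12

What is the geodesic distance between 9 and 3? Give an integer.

One shortest route is 9 – 1 – 13 – 4 – 3, which uses 4 edges, and at distance 3 from 9 we only reach {4, 5, 10, 11}, which does not include 3. So d(9,3) = 4.

4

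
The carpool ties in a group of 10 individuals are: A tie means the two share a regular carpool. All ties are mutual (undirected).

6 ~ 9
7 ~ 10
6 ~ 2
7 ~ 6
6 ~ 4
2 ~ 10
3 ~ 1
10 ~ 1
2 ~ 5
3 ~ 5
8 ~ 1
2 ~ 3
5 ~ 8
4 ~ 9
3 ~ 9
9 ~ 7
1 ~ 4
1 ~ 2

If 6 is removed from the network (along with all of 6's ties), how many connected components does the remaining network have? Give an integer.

6's neighbors (2, 4, 7, and 9) remain reachable from one another through other ties, so the rest of the network stays in one piece.

1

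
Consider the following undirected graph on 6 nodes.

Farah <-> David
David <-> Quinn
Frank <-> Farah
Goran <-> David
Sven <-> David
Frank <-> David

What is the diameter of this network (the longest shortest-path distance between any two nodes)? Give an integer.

Eccentricity of each node (its greatest distance to any other): David:1, Farah:2, Frank:2, Goran:2, Quinn:2, Sven:2.
The maximum eccentricity is 2, realized for instance by the pair Sven–Frank via Sven – David – Frank. So the diameter is 2.

2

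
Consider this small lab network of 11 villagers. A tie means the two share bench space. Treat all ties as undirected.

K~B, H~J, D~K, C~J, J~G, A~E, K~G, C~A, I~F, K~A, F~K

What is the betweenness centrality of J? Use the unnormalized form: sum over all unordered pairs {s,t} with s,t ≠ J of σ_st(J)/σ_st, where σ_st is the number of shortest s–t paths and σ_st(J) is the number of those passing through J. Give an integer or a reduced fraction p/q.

Pairs whose geodesics pass through J — F–H: 1; E–H: 1; I–H: 1; K–H: 1; H–D: 1; H–G: 1; H–C: 1; H–B: 1; H–A: 1; G–C: 1.
All other pairs contribute 0.
Summing the contributions gives betweenness(J) = 10.

10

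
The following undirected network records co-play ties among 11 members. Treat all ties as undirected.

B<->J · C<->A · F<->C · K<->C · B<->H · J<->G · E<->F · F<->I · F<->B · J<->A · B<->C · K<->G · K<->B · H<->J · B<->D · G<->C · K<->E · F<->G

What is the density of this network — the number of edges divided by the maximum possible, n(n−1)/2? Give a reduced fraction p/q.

18/55

There are 18 edges and 11 nodes, so the maximum possible is C(11,2) = 55.
Density = 18/55.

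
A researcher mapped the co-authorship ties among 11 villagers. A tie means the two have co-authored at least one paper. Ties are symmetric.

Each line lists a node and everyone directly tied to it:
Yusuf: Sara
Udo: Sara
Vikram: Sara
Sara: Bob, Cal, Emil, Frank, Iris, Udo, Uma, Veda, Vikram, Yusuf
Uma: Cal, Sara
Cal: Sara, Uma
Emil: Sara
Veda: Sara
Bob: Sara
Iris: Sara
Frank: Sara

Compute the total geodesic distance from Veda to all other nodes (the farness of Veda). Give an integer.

19

Distances from Veda: Bob:2, Cal:2, Emil:2, Frank:2, Iris:2, Sara:1, Udo:2, Uma:2, Vikram:2, Yusuf:2.
Sum = 2 + 2 + 2 + 2 + 2 + 1 + 2 + 2 + 2 + 2 = 19.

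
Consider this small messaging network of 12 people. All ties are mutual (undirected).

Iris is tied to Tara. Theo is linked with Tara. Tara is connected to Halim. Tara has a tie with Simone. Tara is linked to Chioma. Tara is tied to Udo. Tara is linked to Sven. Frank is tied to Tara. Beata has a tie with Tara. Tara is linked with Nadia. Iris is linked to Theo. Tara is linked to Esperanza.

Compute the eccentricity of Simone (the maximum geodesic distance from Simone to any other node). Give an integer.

2

Distances from Simone: Beata:2, Chioma:2, Esperanza:2, Frank:2, Halim:2, Iris:2, Nadia:2, Sven:2, Tara:1, Theo:2, Udo:2.
The largest is 2 (to Nadia, Chioma, Frank, Halim, Beata, Udo, Iris, Esperanza, Theo, and Sven), so the eccentricity of Simone is 2.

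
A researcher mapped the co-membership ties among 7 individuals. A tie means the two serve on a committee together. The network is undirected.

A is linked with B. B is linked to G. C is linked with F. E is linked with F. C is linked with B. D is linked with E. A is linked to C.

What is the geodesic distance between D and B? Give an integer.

One shortest route is D – E – F – C – B, which uses 4 edges, and at distance 3 from D we only reach {C}, which does not include B. So d(D,B) = 4.

4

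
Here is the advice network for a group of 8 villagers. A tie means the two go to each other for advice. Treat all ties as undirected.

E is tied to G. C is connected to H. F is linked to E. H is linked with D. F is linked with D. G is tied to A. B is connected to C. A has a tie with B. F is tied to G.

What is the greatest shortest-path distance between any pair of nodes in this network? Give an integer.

Eccentricity of each node (its greatest distance to any other): A:3, B:3, C:4, D:3, E:4, F:3, G:3, H:3.
The maximum eccentricity is 4, realized for instance by the pair C–E via C – H – D – F – E. So the diameter is 4.

4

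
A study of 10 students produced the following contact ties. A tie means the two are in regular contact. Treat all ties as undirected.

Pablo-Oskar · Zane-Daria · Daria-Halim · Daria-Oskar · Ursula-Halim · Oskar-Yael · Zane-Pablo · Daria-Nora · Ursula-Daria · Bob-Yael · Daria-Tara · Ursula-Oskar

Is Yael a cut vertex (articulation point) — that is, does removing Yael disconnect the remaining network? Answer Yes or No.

Removing Yael leaves {Daria, Halim, Nora, Oskar, Pablo, Tara, Ursula, and Zane} with no path to {Bob}, so the network splits into 2 components. Yael is a cut vertex.

Yes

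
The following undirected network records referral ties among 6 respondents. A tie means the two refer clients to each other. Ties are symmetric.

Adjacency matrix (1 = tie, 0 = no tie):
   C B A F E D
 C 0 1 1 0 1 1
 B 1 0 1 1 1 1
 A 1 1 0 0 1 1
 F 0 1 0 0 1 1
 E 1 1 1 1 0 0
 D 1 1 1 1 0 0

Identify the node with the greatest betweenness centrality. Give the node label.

Unnormalized betweenness of each node: A:1/4, B:11/12, C:1/4, D:2/3, E:2/3, F:1/4.
B has the largest value, 11/12, making it the main broker — the node through which the most shortest paths run.

B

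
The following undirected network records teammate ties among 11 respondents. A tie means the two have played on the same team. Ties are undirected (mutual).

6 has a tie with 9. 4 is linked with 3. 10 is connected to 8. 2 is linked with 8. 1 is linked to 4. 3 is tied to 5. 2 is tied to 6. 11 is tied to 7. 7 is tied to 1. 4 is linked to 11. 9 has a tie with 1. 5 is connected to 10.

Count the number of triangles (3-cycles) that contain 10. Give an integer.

10's neighbors are 5 and 8, but none of them are tied to each other, so no triangle contains 10.

0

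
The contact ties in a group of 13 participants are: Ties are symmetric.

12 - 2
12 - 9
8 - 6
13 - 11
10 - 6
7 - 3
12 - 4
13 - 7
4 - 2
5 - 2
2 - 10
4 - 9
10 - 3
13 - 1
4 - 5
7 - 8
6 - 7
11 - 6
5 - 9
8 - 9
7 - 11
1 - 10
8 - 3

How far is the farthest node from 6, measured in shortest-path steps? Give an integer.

3

Distances from 6: 1:2, 2:2, 3:2, 4:3, 5:3, 7:1, 8:1, 9:2, 10:1, 11:1, 12:3, 13:2.
The largest is 3 (to 4, 5, and 12), so the eccentricity of 6 is 3.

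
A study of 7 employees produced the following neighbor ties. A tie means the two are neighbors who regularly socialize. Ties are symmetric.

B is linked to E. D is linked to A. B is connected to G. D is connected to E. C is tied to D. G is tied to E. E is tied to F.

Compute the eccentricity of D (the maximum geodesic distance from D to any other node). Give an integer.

Distances from D: A:1, B:2, C:1, E:1, F:2, G:2.
The largest is 2 (to B, G, and F), so the eccentricity of D is 2.

2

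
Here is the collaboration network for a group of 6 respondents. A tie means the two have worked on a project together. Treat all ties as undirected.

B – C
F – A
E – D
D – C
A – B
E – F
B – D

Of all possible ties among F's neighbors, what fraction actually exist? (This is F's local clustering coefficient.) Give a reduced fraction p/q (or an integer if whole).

F's neighbors: A and E (k = 2).
Possible neighbor pairs: C(2,2) = 1. Edges among them: none → e = 0.
Clustering(F) = 0/1.

0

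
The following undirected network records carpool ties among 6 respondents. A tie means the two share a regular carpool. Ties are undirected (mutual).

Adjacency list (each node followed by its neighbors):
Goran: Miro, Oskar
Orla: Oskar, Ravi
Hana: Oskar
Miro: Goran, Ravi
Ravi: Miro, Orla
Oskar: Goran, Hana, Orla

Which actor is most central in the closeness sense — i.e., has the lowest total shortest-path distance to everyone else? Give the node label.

Farness (sum of distances to all others) for each node — Goran:8, Hana:11, Miro:9, Orla:8, Oskar:7, Ravi:9.
The smallest farness is 7, for Oskar, so Oskar has the highest closeness.

Oskar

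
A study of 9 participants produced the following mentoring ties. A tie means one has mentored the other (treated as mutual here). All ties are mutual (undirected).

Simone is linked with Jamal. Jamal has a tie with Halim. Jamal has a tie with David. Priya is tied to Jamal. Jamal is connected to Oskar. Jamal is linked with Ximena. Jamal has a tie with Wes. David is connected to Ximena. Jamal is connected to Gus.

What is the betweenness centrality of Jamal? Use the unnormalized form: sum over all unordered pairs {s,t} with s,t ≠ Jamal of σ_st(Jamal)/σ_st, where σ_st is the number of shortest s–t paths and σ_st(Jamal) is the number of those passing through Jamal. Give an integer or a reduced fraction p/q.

27

Pairs whose geodesics pass through Jamal — Simone–David: 1; Simone–Gus: 1; Simone–Wes: 1; Simone–Halim: 1; Simone–Priya: 1; Simone–Oskar: 1; Simone–Ximena: 1; David–Gus: 1; David–Wes: 1; David–Halim: 1; David–Priya: 1; David–Oskar: 1; Gus–Wes: 1; Gus–Halim: 1 … (+13 more pairs).
All other pairs contribute 0.
Summing the contributions gives betweenness(Jamal) = 27.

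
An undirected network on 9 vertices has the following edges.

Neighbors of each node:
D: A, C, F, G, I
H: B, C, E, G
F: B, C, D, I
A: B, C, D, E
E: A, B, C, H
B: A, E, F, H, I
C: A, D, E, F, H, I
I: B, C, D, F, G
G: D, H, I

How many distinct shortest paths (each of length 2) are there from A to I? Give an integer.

The shortest distance is 2. The length-2 paths are: A–B–I; A–C–I; A–D–I.
That gives 3 distinct shortest paths.

3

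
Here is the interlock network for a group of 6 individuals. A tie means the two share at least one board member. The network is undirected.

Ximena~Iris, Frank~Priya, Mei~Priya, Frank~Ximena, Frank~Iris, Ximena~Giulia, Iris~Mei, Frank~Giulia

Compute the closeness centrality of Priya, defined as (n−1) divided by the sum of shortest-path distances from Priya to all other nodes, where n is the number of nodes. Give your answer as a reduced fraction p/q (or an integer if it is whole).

Distances from Priya: Frank:1, Giulia:2, Iris:2, Mei:1, Ximena:2. Sum = 8.
n = 6, so closeness = 5/8.

5/8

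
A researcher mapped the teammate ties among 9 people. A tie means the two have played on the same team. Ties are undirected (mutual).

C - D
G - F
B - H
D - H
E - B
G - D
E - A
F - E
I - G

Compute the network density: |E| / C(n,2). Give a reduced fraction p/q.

1/4

There are 9 edges and 9 nodes, so the maximum possible is C(9,2) = 36.
Density = 9/36 = 1/4.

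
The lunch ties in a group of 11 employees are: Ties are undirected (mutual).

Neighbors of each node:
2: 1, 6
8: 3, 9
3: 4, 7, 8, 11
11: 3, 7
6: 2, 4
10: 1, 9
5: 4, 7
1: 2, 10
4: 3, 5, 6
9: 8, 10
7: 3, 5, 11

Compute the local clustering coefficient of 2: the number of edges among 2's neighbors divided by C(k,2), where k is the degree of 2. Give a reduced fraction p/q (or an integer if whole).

0

2's neighbors: 1 and 6 (k = 2).
Possible neighbor pairs: C(2,2) = 1. Edges among them: none → e = 0.
Clustering(2) = 0/1.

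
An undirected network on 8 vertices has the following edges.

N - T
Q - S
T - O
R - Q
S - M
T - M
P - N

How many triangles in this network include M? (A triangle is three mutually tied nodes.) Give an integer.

M's neighbors are S and T, but none of them are tied to each other, so no triangle contains M.

0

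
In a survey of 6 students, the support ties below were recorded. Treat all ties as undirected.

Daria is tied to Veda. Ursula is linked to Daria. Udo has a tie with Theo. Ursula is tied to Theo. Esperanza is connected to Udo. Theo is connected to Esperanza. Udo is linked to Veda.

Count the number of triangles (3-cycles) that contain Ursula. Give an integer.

Ursula's neighbors are Daria and Theo, but none of them are tied to each other, so no triangle contains Ursula.

0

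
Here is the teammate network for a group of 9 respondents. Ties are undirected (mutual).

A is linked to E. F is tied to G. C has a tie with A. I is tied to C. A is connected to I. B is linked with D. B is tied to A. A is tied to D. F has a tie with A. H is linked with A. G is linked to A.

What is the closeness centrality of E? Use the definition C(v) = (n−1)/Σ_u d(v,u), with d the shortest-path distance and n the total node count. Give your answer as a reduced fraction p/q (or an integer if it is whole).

Distances from E: A:1, B:2, C:2, D:2, F:2, G:2, H:2, I:2. Sum = 15.
n = 9, so closeness = 8/15.

8/15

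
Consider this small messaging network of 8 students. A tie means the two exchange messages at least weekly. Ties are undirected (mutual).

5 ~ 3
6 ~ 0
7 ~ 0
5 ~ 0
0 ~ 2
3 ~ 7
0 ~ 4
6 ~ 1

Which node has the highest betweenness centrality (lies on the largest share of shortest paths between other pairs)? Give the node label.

Unnormalized betweenness of each node: 0:35/2, 1:0, 2:0, 3:1/2, 4:0, 5:5/2, 6:6, 7:5/2.
0 has the largest value, 35/2, making it the main broker — the node through which the most shortest paths run.

0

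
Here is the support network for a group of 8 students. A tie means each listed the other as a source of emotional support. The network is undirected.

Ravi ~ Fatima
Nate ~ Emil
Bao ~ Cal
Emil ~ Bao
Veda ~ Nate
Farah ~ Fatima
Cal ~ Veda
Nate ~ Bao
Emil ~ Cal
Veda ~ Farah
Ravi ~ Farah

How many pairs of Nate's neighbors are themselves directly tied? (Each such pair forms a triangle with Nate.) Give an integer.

1

Nate's neighbors: Bao, Emil, and Veda.
Neighbor pairs that are themselves tied: Nate–Bao–Emil. Each forms one triangle with Nate, for 1 in total.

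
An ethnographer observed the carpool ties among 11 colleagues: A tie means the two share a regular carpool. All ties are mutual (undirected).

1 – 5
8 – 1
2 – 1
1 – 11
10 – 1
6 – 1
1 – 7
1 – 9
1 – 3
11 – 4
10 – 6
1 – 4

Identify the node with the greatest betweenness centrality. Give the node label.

Unnormalized betweenness of each node: 1:43, 2:0, 3:0, 4:0, 5:0, 6:0, 7:0, 8:0, 9:0, 10:0, 11:0.
1 has the largest value, 43, making it the main broker — the node through which the most shortest paths run.

1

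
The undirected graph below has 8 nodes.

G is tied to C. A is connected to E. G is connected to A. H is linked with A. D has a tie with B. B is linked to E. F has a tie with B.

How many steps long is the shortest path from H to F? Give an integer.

4

One shortest route is H – A – E – B – F, which uses 4 edges, and at distance 3 from H we only reach {B, C}, which does not include F. So d(H,F) = 4.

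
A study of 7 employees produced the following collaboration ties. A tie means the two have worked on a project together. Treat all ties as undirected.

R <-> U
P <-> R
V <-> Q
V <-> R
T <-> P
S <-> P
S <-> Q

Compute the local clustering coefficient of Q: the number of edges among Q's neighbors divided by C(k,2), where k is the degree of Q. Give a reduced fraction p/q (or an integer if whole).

0

Q's neighbors: S and V (k = 2).
Possible neighbor pairs: C(2,2) = 1. Edges among them: none → e = 0.
Clustering(Q) = 0/1.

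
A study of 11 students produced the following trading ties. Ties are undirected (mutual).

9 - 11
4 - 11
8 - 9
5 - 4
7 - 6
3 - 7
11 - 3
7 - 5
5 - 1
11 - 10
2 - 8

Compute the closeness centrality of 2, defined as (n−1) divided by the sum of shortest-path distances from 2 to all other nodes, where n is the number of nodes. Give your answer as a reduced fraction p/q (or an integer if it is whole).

Distances from 2: 1:6, 3:4, 4:4, 5:5, 6:6, 7:5, 8:1, 9:2, 10:4, 11:3. Sum = 40.
n = 11, so closeness = 10/40 = 1/4.

1/4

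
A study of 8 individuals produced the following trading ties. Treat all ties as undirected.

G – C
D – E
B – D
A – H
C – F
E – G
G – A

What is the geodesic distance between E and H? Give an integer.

One shortest route is E – G – A – H, which uses 3 edges, and at distance 2 from E we only reach {A, B, C}, which does not include H. So d(E,H) = 3.

3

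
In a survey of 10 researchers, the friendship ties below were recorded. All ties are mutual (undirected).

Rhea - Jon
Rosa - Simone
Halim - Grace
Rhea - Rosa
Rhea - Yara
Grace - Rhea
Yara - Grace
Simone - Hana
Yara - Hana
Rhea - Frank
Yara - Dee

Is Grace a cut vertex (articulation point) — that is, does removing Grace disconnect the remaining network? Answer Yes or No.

Removing Grace leaves {Halim} with no path to {Dee, Frank, Hana, Jon, Rhea, Rosa, Simone, and Yara}, so the network splits into 2 components. Grace is a cut vertex.

Yes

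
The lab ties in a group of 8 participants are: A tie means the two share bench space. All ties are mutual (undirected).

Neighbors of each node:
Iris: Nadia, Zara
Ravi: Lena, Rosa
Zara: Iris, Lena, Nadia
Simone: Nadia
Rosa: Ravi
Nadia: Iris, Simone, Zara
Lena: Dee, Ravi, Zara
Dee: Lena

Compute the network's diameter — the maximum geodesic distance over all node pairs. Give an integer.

5

Eccentricity of each node (its greatest distance to any other): Dee:4, Iris:4, Lena:3, Nadia:4, Ravi:4, Rosa:5, Simone:5, Zara:3.
The maximum eccentricity is 5, realized for instance by the pair Rosa–Simone via Rosa – Ravi – Lena – Zara – Nadia – Simone. So the diameter is 5.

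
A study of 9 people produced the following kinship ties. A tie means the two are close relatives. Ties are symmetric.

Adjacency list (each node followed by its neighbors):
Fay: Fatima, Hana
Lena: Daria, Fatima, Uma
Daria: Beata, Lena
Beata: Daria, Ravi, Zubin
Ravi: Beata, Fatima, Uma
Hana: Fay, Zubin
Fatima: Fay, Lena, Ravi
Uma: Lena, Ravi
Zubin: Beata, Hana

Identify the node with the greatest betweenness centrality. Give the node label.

Beata

Unnormalized betweenness of each node: Beata:22/3, Daria:2, Fatima:43/6, Fay:11/3, Hana:2, Lena:13/3, Ravi:17/3, Uma:1/2, Zubin:10/3.
Beata has the largest value, 22/3, making it the main broker — the node through which the most shortest paths run.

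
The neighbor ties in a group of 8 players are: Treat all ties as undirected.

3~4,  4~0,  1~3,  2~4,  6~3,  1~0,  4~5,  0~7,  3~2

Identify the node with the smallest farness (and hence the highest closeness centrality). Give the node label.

Farness (sum of distances to all others) for each node — 0:12, 1:13, 2:13, 3:11, 4:10, 5:16, 6:17, 7:18.
The smallest farness is 10, for 4, so 4 has the highest closeness.

4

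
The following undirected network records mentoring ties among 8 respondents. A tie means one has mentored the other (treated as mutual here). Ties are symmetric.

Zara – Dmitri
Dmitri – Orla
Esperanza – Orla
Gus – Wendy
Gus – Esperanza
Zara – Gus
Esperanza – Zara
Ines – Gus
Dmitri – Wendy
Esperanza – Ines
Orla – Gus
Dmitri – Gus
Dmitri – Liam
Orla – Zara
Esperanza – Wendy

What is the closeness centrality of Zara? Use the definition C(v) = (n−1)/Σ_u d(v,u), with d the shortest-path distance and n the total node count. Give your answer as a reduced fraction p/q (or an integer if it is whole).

Distances from Zara: Dmitri:1, Esperanza:1, Gus:1, Ines:2, Liam:2, Orla:1, Wendy:2. Sum = 10.
n = 8, so closeness = 7/10.

7/10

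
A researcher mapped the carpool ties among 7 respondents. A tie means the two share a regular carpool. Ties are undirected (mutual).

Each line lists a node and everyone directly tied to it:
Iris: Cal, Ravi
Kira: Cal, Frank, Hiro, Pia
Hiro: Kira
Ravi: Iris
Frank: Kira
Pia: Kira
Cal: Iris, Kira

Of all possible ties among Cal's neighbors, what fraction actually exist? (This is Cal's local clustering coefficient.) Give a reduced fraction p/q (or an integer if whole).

0

Cal's neighbors: Iris and Kira (k = 2).
Possible neighbor pairs: C(2,2) = 1. Edges among them: none → e = 0.
Clustering(Cal) = 0/1.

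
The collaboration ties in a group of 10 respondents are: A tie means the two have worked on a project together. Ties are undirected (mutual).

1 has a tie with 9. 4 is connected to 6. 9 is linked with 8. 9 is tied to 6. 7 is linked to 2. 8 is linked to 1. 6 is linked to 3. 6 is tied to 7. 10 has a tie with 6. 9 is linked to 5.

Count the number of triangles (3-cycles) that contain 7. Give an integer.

7's neighbors are 2 and 6, but none of them are tied to each other, so no triangle contains 7.

0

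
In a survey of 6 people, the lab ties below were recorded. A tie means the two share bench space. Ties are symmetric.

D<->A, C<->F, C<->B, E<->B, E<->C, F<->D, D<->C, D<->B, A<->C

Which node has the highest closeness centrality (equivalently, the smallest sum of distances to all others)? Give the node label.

Farness (sum of distances to all others) for each node — A:8, B:7, C:5, D:6, E:8, F:8.
The smallest farness is 5, for C, so C has the highest closeness.

C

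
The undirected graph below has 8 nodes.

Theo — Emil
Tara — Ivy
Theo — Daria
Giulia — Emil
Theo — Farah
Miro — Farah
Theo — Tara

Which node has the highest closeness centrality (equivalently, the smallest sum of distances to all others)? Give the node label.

Farness (sum of distances to all others) for each node — Daria:16, Emil:14, Farah:14, Giulia:20, Ivy:20, Miro:20, Tara:14, Theo:10.
The smallest farness is 10, for Theo, so Theo has the highest closeness.

Theo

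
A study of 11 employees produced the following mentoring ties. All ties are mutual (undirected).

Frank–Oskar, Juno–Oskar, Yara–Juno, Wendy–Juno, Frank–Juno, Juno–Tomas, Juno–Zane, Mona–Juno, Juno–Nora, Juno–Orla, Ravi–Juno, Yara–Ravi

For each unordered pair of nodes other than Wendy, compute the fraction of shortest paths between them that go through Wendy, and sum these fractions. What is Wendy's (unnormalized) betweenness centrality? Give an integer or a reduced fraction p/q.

No shortest path between any pair of other nodes passes through Wendy.
Summing the contributions gives betweenness(Wendy) = 0.

0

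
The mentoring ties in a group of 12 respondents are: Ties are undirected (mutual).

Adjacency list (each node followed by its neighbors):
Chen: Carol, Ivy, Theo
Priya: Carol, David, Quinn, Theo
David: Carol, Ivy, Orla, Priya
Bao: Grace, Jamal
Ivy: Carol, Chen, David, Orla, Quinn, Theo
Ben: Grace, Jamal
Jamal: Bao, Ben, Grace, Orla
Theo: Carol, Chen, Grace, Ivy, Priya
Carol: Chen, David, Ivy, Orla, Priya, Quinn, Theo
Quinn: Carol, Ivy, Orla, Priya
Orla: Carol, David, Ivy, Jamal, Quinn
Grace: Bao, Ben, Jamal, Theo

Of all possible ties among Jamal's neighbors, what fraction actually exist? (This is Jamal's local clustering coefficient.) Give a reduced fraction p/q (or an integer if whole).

Jamal's neighbors: Bao, Ben, Grace, and Orla (k = 4).
Possible neighbor pairs: C(4,2) = 6. Edges among them: Bao–Grace, Ben–Grace → e = 2.
Clustering(Jamal) = 2/6 = 1/3.

1/3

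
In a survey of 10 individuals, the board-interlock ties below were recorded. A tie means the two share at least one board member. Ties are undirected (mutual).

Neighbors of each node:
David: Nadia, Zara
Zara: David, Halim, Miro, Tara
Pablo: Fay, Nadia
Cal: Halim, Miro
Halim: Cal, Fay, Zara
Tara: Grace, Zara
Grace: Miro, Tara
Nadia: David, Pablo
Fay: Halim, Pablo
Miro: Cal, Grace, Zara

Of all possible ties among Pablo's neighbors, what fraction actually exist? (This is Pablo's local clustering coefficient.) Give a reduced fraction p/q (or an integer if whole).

Pablo's neighbors: Fay and Nadia (k = 2).
Possible neighbor pairs: C(2,2) = 1. Edges among them: none → e = 0.
Clustering(Pablo) = 0/1.

0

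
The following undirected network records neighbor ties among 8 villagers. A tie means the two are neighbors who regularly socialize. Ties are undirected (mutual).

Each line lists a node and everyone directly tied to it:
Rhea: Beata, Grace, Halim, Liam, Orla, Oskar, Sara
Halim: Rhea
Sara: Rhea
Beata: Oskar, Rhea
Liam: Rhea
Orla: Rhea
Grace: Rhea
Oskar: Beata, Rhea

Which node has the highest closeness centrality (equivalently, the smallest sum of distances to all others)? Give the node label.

Farness (sum of distances to all others) for each node — Beata:12, Grace:13, Halim:13, Liam:13, Orla:13, Oskar:12, Rhea:7, Sara:13.
The smallest farness is 7, for Rhea, so Rhea has the highest closeness.

Rhea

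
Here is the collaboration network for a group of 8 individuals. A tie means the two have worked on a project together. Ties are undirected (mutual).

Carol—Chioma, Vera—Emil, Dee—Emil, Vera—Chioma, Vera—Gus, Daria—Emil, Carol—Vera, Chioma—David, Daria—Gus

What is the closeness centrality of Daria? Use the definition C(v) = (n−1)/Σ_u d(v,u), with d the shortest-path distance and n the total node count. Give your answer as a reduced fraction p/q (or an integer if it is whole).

Distances from Daria: Carol:3, Chioma:3, David:4, Dee:2, Emil:1, Gus:1, Vera:2. Sum = 16.
n = 8, so closeness = 7/16.

7/16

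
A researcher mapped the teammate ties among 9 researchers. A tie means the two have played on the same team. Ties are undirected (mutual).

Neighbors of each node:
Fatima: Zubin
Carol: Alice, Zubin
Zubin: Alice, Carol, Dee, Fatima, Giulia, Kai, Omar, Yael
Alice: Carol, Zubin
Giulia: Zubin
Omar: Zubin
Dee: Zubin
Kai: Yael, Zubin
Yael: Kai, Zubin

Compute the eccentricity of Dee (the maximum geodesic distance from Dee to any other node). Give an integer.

2

Distances from Dee: Alice:2, Carol:2, Fatima:2, Giulia:2, Kai:2, Omar:2, Yael:2, Zubin:1.
The largest is 2 (to Carol, Yael, Omar, Kai, Giulia, Alice, and Fatima), so the eccentricity of Dee is 2.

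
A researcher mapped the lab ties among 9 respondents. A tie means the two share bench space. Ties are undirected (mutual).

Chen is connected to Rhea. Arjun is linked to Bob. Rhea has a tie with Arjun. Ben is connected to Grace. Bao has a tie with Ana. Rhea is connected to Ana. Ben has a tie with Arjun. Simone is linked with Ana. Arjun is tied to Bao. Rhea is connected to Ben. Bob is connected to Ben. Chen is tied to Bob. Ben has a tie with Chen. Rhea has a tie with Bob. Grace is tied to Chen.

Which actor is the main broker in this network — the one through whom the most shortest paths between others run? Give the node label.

Rhea

Unnormalized betweenness of each node: Ana:31/4, Arjun:17/4, Bao:1, Ben:55/12, Bob:7/12, Chen:2, Grace:0, Rhea:59/6, Simone:0.
Rhea has the largest value, 59/6, making it the main broker — the node through which the most shortest paths run.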